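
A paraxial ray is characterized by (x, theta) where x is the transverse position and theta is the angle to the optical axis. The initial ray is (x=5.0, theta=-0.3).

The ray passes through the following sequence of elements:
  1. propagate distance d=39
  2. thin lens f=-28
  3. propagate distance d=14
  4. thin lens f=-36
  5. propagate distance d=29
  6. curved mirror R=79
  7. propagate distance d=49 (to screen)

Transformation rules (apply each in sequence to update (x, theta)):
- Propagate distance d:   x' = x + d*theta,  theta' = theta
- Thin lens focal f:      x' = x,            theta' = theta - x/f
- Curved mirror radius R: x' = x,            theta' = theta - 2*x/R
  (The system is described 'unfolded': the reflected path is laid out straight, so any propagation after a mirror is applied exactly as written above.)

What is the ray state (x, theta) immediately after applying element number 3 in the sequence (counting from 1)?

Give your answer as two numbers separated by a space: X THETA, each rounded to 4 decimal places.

Answer: -14.2500 -0.5393

Derivation:
Initial: x=5.0000 theta=-0.3000
After 1 (propagate distance d=39): x=-6.7000 theta=-0.3000
After 2 (thin lens f=-28): x=-6.7000 theta=-151/280 (≈-0.5393)
After 3 (propagate distance d=14): x=-14.2500 theta=-151/280 (≈-0.5393)
Rounded to 4 decimal places: x = -14.2500, theta = -0.5393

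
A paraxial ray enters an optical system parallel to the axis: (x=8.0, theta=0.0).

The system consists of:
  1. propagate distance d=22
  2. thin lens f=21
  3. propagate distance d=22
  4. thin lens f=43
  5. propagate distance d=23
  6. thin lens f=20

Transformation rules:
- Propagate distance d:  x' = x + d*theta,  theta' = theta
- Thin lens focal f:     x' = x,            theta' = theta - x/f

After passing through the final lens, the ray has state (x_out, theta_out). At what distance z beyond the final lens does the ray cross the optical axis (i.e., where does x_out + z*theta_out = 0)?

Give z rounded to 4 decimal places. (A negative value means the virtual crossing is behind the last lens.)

Answer: 119.4083

Derivation:
Initial: x=8.0000 theta=0.0000
After 1 (propagate distance d=22): x=8.0000 theta=0.0000
After 2 (thin lens f=21): x=8.0000 theta=-8/21 (≈-0.3810)
After 3 (propagate distance d=22): x=-8/21 (≈-0.3810) theta=-8/21 (≈-0.3810)
After 4 (thin lens f=43): x=-8/21 (≈-0.3810) theta=-16/43 (≈-0.3721)
After 5 (propagate distance d=23): x=-8072/903 (≈-8.9391) theta=-16/43 (≈-0.3721)
After 6 (thin lens f=20): x=-8072/903 (≈-8.9391) theta=338/4515 (≈0.0749)
z_focus = -x_out/theta_out = -(-8072/903)/(338/4515) = 20180/169 ≈ 119.4083
Rounded to 4 decimal places: z = 119.4083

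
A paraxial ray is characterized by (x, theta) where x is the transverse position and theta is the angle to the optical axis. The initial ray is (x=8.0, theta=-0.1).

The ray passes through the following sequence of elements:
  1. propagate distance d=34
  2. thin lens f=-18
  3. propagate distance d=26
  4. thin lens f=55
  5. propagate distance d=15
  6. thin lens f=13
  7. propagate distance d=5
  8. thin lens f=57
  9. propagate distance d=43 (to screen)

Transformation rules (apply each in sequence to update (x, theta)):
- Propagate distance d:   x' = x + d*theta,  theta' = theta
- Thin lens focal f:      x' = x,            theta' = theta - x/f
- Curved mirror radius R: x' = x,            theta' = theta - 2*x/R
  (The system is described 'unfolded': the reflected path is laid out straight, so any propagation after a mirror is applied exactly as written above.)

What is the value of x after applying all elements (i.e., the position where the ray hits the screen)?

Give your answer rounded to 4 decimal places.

Initial: x=8.0000 theta=-0.1000
After 1 (propagate distance d=34): x=4.6000 theta=-0.1000
After 2 (thin lens f=-18): x=4.6000 theta=7/45 (≈0.1556)
After 3 (propagate distance d=26): x=389/45 (≈8.6444) theta=7/45 (≈0.1556)
After 4 (thin lens f=55): x=389/45 (≈8.6444) theta=-4/2475 (≈-0.0016)
After 5 (propagate distance d=15): x=4267/495 (≈8.6202) theta=-4/2475 (≈-0.0016)
After 6 (thin lens f=13): x=4267/495 (≈8.6202) theta=-7129/10725 (≈-0.6647)
After 7 (propagate distance d=5): x=34084/6435 (≈5.2967) theta=-7129/10725 (≈-0.6647)
After 8 (thin lens f=57): x=34084/6435 (≈5.2967) theta=-106883/141075 (≈-0.7576)
After 9 (propagate distance d=43 (to screen)): x=-50033657/1833975 (≈-27.2815) theta=-106883/141075 (≈-0.7576)
Rounded to 4 decimal places: x = -27.2815

Answer: -27.2815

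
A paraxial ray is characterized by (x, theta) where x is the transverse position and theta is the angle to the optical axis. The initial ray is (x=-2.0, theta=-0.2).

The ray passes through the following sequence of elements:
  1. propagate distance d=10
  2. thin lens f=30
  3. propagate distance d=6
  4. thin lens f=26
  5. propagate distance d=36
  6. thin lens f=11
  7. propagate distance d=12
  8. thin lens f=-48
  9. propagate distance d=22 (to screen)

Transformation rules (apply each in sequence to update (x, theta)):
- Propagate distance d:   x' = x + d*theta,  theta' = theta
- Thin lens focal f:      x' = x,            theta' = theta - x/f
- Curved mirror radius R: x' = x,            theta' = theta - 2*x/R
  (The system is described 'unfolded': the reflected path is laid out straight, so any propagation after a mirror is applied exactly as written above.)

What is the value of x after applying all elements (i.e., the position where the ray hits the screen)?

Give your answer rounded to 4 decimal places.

Answer: 5.5605

Derivation:
Initial: x=-2.0000 theta=-0.2000
After 1 (propagate distance d=10): x=-4.0000 theta=-0.2000
After 2 (thin lens f=30): x=-4.0000 theta=-1/15 (≈-0.0667)
After 3 (propagate distance d=6): x=-4.4000 theta=-1/15 (≈-0.0667)
After 4 (thin lens f=26): x=-4.4000 theta=4/39 (≈0.1026)
After 5 (propagate distance d=36): x=-46/65 (≈-0.7077) theta=4/39 (≈0.1026)
After 6 (thin lens f=11): x=-46/65 (≈-0.7077) theta=358/2145 (≈0.1669)
After 7 (propagate distance d=12): x=926/715 (≈1.2951) theta=358/2145 (≈0.1669)
After 8 (thin lens f=-48): x=926/715 (≈1.2951) theta=1109/5720 (≈0.1939)
After 9 (propagate distance d=22 (to screen)): x=15903/2860 (≈5.5605) theta=1109/5720 (≈0.1939)
Rounded to 4 decimal places: x = 5.5605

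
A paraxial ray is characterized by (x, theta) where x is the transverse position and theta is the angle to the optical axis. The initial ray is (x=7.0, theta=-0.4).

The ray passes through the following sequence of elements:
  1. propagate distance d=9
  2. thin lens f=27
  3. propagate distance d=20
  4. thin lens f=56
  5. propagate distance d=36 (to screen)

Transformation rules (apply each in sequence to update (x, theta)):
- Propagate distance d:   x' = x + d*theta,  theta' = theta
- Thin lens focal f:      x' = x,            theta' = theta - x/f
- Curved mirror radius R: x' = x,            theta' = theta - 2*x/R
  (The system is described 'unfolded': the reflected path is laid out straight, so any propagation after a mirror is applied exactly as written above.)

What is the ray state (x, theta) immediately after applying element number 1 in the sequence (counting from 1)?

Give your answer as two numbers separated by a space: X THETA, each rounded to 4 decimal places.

Answer: 3.4000 -0.4000

Derivation:
Initial: x=7.0000 theta=-0.4000
After 1 (propagate distance d=9): x=3.4000 theta=-0.4000
Rounded to 4 decimal places: x = 3.4000, theta = -0.4000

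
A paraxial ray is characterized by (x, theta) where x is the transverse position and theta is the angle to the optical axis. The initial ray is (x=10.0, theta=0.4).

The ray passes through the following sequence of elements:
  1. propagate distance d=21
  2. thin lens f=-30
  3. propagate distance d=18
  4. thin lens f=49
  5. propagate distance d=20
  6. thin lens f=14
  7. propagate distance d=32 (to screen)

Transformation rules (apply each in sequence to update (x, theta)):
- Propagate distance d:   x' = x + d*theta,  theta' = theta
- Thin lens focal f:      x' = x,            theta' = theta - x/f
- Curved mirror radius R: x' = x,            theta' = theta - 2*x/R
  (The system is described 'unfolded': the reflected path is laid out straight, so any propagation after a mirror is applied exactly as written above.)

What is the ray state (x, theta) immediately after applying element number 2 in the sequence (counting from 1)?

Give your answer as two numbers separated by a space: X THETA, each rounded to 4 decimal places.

Initial: x=10.0000 theta=0.4000
After 1 (propagate distance d=21): x=18.4000 theta=0.4000
After 2 (thin lens f=-30): x=18.4000 theta=76/75 (≈1.0133)
Rounded to 4 decimal places: x = 18.4000, theta = 1.0133

Answer: 18.4000 1.0133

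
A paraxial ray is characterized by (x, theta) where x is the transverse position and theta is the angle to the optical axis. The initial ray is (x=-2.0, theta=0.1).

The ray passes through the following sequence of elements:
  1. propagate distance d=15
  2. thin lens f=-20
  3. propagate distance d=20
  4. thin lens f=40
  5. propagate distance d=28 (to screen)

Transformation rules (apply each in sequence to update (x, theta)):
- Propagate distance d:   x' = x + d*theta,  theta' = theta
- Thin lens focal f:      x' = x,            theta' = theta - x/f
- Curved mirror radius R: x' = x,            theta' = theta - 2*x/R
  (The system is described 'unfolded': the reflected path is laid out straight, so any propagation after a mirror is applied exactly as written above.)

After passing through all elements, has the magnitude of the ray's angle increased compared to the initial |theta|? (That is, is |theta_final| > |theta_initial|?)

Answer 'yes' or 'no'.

Initial: x=-2.0000 theta=0.1000
After 1 (propagate distance d=15): x=-0.5000 theta=0.1000
After 2 (thin lens f=-20): x=-0.5000 theta=0.0750
After 3 (propagate distance d=20): x=1.0000 theta=0.0750
After 4 (thin lens f=40): x=1.0000 theta=0.0500
After 5 (propagate distance d=28 (to screen)): x=2.4000 theta=0.0500
|theta_initial|=0.1000 |theta_final|=0.0500 -> not increased

Answer: no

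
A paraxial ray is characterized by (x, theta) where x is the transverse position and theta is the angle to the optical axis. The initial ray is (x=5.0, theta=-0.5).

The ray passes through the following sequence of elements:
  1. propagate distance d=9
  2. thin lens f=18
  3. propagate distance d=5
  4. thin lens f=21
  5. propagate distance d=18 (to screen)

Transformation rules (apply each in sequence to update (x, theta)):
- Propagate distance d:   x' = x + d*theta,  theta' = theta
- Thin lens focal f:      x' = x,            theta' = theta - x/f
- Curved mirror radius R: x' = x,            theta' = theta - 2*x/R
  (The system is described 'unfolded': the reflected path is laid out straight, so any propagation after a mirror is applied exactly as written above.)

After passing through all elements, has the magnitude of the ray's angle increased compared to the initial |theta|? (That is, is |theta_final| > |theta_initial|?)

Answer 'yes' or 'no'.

Answer: no

Derivation:
Initial: x=5.0000 theta=-0.5000
After 1 (propagate distance d=9): x=0.5000 theta=-0.5000
After 2 (thin lens f=18): x=0.5000 theta=-19/36 (≈-0.5278)
After 3 (propagate distance d=5): x=-77/36 (≈-2.1389) theta=-19/36 (≈-0.5278)
After 4 (thin lens f=21): x=-77/36 (≈-2.1389) theta=-23/54 (≈-0.4259)
After 5 (propagate distance d=18 (to screen)): x=-353/36 (≈-9.8056) theta=-23/54 (≈-0.4259)
|theta_initial|=0.5000 |theta_final|=23/54 (≈0.4259) -> not increased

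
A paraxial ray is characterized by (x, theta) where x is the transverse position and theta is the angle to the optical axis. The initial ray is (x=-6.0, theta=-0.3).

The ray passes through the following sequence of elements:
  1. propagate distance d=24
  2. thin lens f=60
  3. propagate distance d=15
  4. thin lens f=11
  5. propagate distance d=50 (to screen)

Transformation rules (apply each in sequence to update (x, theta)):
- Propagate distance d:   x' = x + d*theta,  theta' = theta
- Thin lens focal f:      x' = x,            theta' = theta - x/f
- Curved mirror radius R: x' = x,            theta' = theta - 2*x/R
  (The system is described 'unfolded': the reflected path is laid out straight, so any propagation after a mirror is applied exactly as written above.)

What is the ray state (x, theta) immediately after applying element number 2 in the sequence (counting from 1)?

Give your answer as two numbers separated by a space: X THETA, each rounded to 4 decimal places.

Answer: -13.2000 -0.0800

Derivation:
Initial: x=-6.0000 theta=-0.3000
After 1 (propagate distance d=24): x=-13.2000 theta=-0.3000
After 2 (thin lens f=60): x=-13.2000 theta=-0.0800
Rounded to 4 decimal places: x = -13.2000, theta = -0.0800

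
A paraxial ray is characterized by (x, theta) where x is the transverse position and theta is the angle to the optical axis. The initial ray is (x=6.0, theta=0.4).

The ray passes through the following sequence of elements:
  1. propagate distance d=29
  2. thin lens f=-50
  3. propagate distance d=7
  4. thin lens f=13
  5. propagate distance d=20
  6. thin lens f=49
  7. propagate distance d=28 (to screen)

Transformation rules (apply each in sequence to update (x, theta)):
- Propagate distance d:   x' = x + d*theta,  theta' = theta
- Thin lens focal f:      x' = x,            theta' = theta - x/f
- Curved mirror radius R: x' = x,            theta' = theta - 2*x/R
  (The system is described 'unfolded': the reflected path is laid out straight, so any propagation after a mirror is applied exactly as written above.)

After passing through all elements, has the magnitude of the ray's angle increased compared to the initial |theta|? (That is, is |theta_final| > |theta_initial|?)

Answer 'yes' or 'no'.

Initial: x=6.0000 theta=0.4000
After 1 (propagate distance d=29): x=17.6000 theta=0.4000
After 2 (thin lens f=-50): x=17.6000 theta=0.7520
After 3 (propagate distance d=7): x=22.8640 theta=0.7520
After 4 (thin lens f=13): x=22.8640 theta=-1636/1625 (≈-1.0068)
After 5 (propagate distance d=20): x=4434/1625 (≈2.7286) theta=-1636/1625 (≈-1.0068)
After 6 (thin lens f=49): x=4434/1625 (≈2.7286) theta=-84598/79625 (≈-1.0625)
After 7 (propagate distance d=28 (to screen)): x=-307354/11375 (≈-27.0201) theta=-84598/79625 (≈-1.0625)
|theta_initial|=0.4000 |theta_final|=84598/79625 (≈1.0625) -> increased

Answer: yes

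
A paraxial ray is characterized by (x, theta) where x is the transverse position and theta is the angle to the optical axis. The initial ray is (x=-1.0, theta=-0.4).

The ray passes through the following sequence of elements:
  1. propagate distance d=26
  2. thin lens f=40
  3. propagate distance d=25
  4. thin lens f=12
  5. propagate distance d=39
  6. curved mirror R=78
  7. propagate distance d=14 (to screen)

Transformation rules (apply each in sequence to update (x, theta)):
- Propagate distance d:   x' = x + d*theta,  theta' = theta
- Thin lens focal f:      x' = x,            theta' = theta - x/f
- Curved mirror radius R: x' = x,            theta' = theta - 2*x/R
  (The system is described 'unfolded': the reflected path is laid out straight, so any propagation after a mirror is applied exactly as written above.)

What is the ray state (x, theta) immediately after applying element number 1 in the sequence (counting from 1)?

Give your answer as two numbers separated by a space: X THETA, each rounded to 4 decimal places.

Initial: x=-1.0000 theta=-0.4000
After 1 (propagate distance d=26): x=-11.4000 theta=-0.4000
Rounded to 4 decimal places: x = -11.4000, theta = -0.4000

Answer: -11.4000 -0.4000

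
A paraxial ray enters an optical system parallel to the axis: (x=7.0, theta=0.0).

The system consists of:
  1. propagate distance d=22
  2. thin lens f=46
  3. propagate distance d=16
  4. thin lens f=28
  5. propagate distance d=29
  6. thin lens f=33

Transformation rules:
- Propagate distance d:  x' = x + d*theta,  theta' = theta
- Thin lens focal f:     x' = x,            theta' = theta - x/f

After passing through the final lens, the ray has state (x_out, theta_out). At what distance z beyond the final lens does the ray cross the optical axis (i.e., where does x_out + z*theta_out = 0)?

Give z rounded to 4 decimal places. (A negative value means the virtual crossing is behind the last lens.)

Initial: x=7.0000 theta=0.0000
After 1 (propagate distance d=22): x=7.0000 theta=0.0000
After 2 (thin lens f=46): x=7.0000 theta=-7/46 (≈-0.1522)
After 3 (propagate distance d=16): x=105/23 (≈4.5652) theta=-7/46 (≈-0.1522)
After 4 (thin lens f=28): x=105/23 (≈4.5652) theta=-29/92 (≈-0.3152)
After 5 (propagate distance d=29): x=-421/92 (≈-4.5761) theta=-29/92 (≈-0.3152)
After 6 (thin lens f=33): x=-421/92 (≈-4.5761) theta=-134/759 (≈-0.1765)
z_focus = -x_out/theta_out = -(-421/92)/(-134/759) = -13893/536 ≈ -25.9198
Rounded to 4 decimal places: z = -25.9198

Answer: -25.9198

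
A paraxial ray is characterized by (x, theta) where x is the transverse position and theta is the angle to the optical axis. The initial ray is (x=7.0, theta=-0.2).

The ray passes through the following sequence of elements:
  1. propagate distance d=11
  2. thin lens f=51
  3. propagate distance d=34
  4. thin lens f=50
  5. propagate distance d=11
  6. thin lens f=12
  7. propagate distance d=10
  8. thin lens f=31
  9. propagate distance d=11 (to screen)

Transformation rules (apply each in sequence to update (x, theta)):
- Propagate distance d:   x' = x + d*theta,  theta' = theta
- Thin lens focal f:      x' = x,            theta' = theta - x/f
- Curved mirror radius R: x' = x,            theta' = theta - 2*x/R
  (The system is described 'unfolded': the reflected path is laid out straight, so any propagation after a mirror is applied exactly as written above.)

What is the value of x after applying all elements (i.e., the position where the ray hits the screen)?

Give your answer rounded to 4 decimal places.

Answer: 2.5818

Derivation:
Initial: x=7.0000 theta=-0.2000
After 1 (propagate distance d=11): x=4.8000 theta=-0.2000
After 2 (thin lens f=51): x=4.8000 theta=-5/17 (≈-0.2941)
After 3 (propagate distance d=34): x=-5.2000 theta=-5/17 (≈-0.2941)
After 4 (thin lens f=50): x=-5.2000 theta=-404/2125 (≈-0.1901)
After 5 (propagate distance d=11): x=-15494/2125 (≈-7.2913) theta=-404/2125 (≈-0.1901)
After 6 (thin lens f=12): x=-15494/2125 (≈-7.2913) theta=5323/12750 (≈0.4175)
After 7 (propagate distance d=10): x=-19867/6375 (≈-3.1164) theta=5323/12750 (≈0.4175)
After 8 (thin lens f=31): x=-19867/6375 (≈-3.1164) theta=68249/131750 (≈0.5180)
After 9 (propagate distance d=11 (to screen)): x=1020463/395250 (≈2.5818) theta=68249/131750 (≈0.5180)
Rounded to 4 decimal places: x = 2.5818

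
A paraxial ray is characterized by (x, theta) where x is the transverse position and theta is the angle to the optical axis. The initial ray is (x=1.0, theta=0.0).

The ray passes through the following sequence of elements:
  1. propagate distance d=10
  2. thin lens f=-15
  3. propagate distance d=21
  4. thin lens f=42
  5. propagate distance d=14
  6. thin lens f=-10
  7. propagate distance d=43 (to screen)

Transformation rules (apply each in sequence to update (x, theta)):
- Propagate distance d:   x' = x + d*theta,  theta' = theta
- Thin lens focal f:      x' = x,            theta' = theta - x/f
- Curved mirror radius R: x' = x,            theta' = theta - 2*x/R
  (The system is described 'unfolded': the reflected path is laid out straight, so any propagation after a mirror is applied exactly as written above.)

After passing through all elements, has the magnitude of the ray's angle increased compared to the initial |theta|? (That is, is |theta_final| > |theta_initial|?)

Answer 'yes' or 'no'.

Answer: yes

Derivation:
Initial: x=1.0000 theta=0.0000
After 1 (propagate distance d=10): x=1.0000 theta=0.0000
After 2 (thin lens f=-15): x=1.0000 theta=1/15 (≈0.0667)
After 3 (propagate distance d=21): x=2.4000 theta=1/15 (≈0.0667)
After 4 (thin lens f=42): x=2.4000 theta=1/105 (≈0.0095)
After 5 (propagate distance d=14): x=38/15 (≈2.5333) theta=1/105 (≈0.0095)
After 6 (thin lens f=-10): x=38/15 (≈2.5333) theta=46/175 (≈0.2629)
After 7 (propagate distance d=43 (to screen)): x=7264/525 (≈13.8362) theta=46/175 (≈0.2629)
|theta_initial|=0.0000 |theta_final|=46/175 (≈0.2629) -> increased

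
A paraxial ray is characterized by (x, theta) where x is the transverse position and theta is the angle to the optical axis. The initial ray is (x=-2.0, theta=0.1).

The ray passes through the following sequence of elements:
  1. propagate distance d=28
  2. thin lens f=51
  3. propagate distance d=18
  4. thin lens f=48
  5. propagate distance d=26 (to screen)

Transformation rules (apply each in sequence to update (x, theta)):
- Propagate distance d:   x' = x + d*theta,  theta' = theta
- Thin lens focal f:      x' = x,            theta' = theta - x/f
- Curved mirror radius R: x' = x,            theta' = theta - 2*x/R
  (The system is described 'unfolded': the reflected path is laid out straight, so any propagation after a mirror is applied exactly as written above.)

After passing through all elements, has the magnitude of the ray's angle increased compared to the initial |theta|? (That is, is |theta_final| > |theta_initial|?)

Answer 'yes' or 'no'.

Initial: x=-2.0000 theta=0.1000
After 1 (propagate distance d=28): x=0.8000 theta=0.1000
After 2 (thin lens f=51): x=0.8000 theta=43/510 (≈0.0843)
After 3 (propagate distance d=18): x=197/85 (≈2.3176) theta=43/510 (≈0.0843)
After 4 (thin lens f=48): x=197/85 (≈2.3176) theta=49/1360 (≈0.0360)
After 5 (propagate distance d=26 (to screen)): x=2213/680 (≈3.2544) theta=49/1360 (≈0.0360)
|theta_initial|=0.1000 |theta_final|=49/1360 (≈0.0360) -> not increased

Answer: no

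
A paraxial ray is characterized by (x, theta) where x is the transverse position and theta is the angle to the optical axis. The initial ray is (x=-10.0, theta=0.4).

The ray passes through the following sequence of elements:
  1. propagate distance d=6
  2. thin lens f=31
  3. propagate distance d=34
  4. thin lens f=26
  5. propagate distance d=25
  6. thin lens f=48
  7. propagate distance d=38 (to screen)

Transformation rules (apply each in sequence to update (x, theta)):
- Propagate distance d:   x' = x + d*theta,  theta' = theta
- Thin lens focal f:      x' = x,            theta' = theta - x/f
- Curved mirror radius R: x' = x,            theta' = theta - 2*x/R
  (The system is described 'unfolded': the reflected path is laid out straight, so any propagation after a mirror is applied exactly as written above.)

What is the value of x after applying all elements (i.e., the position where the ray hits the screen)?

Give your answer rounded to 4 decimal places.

Answer: 7.0394

Derivation:
Initial: x=-10.0000 theta=0.4000
After 1 (propagate distance d=6): x=-7.6000 theta=0.4000
After 2 (thin lens f=31): x=-7.6000 theta=20/31 (≈0.6452)
After 3 (propagate distance d=34): x=2222/155 (≈14.3355) theta=20/31 (≈0.6452)
After 4 (thin lens f=26): x=2222/155 (≈14.3355) theta=189/2015 (≈0.0938)
After 5 (propagate distance d=25): x=33611/2015 (≈16.6804) theta=189/2015 (≈0.0938)
After 6 (thin lens f=48): x=33611/2015 (≈16.6804) theta=-24539/96720 (≈-0.2537)
After 7 (propagate distance d=38 (to screen)): x=340423/48360 (≈7.0394) theta=-24539/96720 (≈-0.2537)
Rounded to 4 decimal places: x = 7.0394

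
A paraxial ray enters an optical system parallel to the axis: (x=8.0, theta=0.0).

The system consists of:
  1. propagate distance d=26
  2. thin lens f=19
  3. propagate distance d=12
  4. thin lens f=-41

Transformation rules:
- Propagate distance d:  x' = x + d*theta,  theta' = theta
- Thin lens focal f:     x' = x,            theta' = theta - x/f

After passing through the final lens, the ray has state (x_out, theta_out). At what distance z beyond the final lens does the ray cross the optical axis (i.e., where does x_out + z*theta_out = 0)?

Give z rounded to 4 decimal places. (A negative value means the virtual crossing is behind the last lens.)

Answer: 8.4412

Derivation:
Initial: x=8.0000 theta=0.0000
After 1 (propagate distance d=26): x=8.0000 theta=0.0000
After 2 (thin lens f=19): x=8.0000 theta=-8/19 (≈-0.4211)
After 3 (propagate distance d=12): x=56/19 (≈2.9474) theta=-8/19 (≈-0.4211)
After 4 (thin lens f=-41): x=56/19 (≈2.9474) theta=-272/779 (≈-0.3492)
z_focus = -x_out/theta_out = -(56/19)/(-272/779) = 287/34 ≈ 8.4412
Rounded to 4 decimal places: z = 8.4412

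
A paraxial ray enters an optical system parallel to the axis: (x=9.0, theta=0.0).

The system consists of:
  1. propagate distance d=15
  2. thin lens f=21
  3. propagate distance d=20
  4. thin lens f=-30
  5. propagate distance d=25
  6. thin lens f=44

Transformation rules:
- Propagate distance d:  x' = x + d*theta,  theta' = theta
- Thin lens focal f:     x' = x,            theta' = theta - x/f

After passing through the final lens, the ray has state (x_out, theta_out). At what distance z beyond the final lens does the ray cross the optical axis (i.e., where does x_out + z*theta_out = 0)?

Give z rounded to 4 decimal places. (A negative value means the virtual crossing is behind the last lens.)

Answer: -52.6334

Derivation:
Initial: x=9.0000 theta=0.0000
After 1 (propagate distance d=15): x=9.0000 theta=0.0000
After 2 (thin lens f=21): x=9.0000 theta=-3/7 (≈-0.4286)
After 3 (propagate distance d=20): x=3/7 (≈0.4286) theta=-3/7 (≈-0.4286)
After 4 (thin lens f=-30): x=3/7 (≈0.4286) theta=-29/70 (≈-0.4143)
After 5 (propagate distance d=25): x=-139/14 (≈-9.9286) theta=-29/70 (≈-0.4143)
After 6 (thin lens f=44): x=-139/14 (≈-9.9286) theta=-83/440 (≈-0.1886)
z_focus = -x_out/theta_out = -(-139/14)/(-83/440) = -30580/581 ≈ -52.6334
Rounded to 4 decimal places: z = -52.6334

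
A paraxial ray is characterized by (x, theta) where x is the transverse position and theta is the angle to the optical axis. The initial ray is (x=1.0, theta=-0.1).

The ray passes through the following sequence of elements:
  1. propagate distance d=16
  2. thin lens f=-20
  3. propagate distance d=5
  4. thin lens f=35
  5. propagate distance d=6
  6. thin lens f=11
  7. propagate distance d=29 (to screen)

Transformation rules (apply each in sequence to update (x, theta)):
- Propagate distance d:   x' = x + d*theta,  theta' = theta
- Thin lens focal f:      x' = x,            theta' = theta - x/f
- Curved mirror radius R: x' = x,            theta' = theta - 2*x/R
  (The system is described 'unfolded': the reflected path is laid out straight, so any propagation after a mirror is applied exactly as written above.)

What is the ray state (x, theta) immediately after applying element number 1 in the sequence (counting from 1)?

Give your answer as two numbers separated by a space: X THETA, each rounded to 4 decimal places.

Answer: -0.6000 -0.1000

Derivation:
Initial: x=1.0000 theta=-0.1000
After 1 (propagate distance d=16): x=-0.6000 theta=-0.1000
Rounded to 4 decimal places: x = -0.6000, theta = -0.1000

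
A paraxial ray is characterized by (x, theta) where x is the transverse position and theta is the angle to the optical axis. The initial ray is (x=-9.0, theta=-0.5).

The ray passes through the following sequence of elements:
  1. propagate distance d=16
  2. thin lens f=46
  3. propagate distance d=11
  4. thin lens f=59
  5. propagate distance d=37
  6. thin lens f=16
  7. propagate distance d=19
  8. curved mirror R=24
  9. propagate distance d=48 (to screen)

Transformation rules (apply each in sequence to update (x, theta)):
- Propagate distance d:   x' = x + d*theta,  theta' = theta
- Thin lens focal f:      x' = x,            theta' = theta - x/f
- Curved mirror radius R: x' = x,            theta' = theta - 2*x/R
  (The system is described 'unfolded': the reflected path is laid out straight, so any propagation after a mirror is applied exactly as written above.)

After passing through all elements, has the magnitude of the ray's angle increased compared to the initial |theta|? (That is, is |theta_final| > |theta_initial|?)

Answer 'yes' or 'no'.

Initial: x=-9.0000 theta=-0.5000
After 1 (propagate distance d=16): x=-17.0000 theta=-0.5000
After 2 (thin lens f=46): x=-17.0000 theta=-3/23 (≈-0.1304)
After 3 (propagate distance d=11): x=-424/23 (≈-18.4348) theta=-3/23 (≈-0.1304)
After 4 (thin lens f=59): x=-424/23 (≈-18.4348) theta=247/1357 (≈0.1820)
After 5 (propagate distance d=37): x=-15877/1357 (≈-11.7001) theta=247/1357 (≈0.1820)
After 6 (thin lens f=16): x=-15877/1357 (≈-11.7001) theta=19829/21712 (≈0.9133)
After 7 (propagate distance d=19): x=122719/21712 (≈5.6521) theta=19829/21712 (≈0.9133)
After 8 (curved mirror R=24): x=122719/21712 (≈5.6521) theta=115229/260544 (≈0.4423)
After 9 (propagate distance d=48 (to screen)): x=583635/21712 (≈26.8808) theta=115229/260544 (≈0.4423)
|theta_initial|=0.5000 |theta_final|=115229/260544 (≈0.4423) -> not increased

Answer: no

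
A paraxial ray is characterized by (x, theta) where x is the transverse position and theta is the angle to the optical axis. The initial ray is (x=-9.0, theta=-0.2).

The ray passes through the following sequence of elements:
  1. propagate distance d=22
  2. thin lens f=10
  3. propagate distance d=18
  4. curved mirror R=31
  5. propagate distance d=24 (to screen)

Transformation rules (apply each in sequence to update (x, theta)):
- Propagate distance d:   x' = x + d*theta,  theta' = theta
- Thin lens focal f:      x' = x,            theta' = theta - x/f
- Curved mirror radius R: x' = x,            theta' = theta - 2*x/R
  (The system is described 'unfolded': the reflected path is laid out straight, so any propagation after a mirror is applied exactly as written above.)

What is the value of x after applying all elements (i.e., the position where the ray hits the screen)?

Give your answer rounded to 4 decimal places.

Answer: 23.4555

Derivation:
Initial: x=-9.0000 theta=-0.2000
After 1 (propagate distance d=22): x=-13.4000 theta=-0.2000
After 2 (thin lens f=10): x=-13.4000 theta=1.1400
After 3 (propagate distance d=18): x=7.1200 theta=1.1400
After 4 (curved mirror R=31): x=7.1200 theta=211/310 (≈0.6806)
After 5 (propagate distance d=24 (to screen)): x=18178/775 (≈23.4555) theta=211/310 (≈0.6806)
Rounded to 4 decimal places: x = 23.4555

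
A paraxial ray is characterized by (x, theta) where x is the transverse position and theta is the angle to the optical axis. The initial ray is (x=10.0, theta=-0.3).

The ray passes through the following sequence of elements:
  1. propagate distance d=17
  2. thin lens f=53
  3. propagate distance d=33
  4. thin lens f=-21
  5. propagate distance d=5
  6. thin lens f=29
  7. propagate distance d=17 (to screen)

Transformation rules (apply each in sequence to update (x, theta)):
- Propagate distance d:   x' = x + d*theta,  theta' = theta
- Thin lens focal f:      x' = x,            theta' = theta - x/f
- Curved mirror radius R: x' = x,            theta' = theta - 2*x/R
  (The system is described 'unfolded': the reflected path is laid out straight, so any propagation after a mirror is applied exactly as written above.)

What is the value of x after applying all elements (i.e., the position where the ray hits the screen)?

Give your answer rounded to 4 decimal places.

Answer: -18.1257

Derivation:
Initial: x=10.0000 theta=-0.3000
After 1 (propagate distance d=17): x=4.9000 theta=-0.3000
After 2 (thin lens f=53): x=4.9000 theta=-104/265 (≈-0.3925)
After 3 (propagate distance d=33): x=-4267/530 (≈-8.0509) theta=-104/265 (≈-0.3925)
After 4 (thin lens f=-21): x=-4267/530 (≈-8.0509) theta=-1727/2226 (≈-0.7758)
After 5 (propagate distance d=5): x=-66391/5565 (≈-11.9301) theta=-1727/2226 (≈-0.7758)
After 6 (thin lens f=29): x=-66391/5565 (≈-11.9301) theta=-39211/107590 (≈-0.3644)
After 7 (propagate distance d=17 (to screen)): x=-835777/46110 (≈-18.1257) theta=-39211/107590 (≈-0.3644)
Rounded to 4 decimal places: x = -18.1257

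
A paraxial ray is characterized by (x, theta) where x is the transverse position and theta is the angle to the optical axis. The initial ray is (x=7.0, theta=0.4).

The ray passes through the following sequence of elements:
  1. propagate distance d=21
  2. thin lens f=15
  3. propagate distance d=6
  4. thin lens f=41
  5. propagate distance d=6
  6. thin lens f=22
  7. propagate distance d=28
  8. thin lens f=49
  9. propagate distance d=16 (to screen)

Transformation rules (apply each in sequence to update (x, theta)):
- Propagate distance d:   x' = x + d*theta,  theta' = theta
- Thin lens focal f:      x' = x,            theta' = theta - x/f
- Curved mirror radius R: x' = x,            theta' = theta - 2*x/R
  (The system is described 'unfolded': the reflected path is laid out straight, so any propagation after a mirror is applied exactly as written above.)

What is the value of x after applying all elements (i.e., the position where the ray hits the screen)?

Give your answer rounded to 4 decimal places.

Answer: -37.3664

Derivation:
Initial: x=7.0000 theta=0.4000
After 1 (propagate distance d=21): x=15.4000 theta=0.4000
After 2 (thin lens f=15): x=15.4000 theta=-47/75 (≈-0.6267)
After 3 (propagate distance d=6): x=11.6400 theta=-47/75 (≈-0.6267)
After 4 (thin lens f=41): x=11.6400 theta=-112/123 (≈-0.9106)
After 5 (propagate distance d=6): x=6331/1025 (≈6.1766) theta=-112/123 (≈-0.9106)
After 6 (thin lens f=22): x=6331/1025 (≈6.1766) theta=-80593/67650 (≈-1.1913)
After 7 (propagate distance d=28): x=-919379/33825 (≈-27.1805) theta=-80593/67650 (≈-1.1913)
After 8 (thin lens f=49): x=-919379/33825 (≈-27.1805) theta=-703433/1104950 (≈-0.6366)
After 9 (propagate distance d=16 (to screen)): x=-61931963/1657425 (≈-37.3664) theta=-703433/1104950 (≈-0.6366)
Rounded to 4 decimal places: x = -37.3664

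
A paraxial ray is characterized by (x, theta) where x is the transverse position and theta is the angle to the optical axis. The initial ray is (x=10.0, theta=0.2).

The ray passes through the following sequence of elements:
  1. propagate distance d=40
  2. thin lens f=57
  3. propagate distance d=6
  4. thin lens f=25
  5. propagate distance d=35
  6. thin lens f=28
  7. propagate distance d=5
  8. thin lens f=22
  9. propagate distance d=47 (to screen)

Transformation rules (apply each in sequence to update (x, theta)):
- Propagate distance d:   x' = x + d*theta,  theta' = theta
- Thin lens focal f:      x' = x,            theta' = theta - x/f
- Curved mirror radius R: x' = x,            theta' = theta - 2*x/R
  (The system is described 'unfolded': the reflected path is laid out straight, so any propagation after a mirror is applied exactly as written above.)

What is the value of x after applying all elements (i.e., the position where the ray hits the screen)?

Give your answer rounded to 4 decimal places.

Initial: x=10.0000 theta=0.2000
After 1 (propagate distance d=40): x=18.0000 theta=0.2000
After 2 (thin lens f=57): x=18.0000 theta=-11/95 (≈-0.1158)
After 3 (propagate distance d=6): x=1644/95 (≈17.3053) theta=-11/95 (≈-0.1158)
After 4 (thin lens f=25): x=1644/95 (≈17.3053) theta=-0.8080
After 5 (propagate distance d=35): x=-5213/475 (≈-10.9747) theta=-0.8080
After 6 (thin lens f=28): x=-5213/475 (≈-10.9747) theta=-27667/66500 (≈-0.4160)
After 7 (propagate distance d=5): x=-173631/13300 (≈-13.0550) theta=-27667/66500 (≈-0.4160)
After 8 (thin lens f=22): x=-173631/13300 (≈-13.0550) theta=259481/1463000 (≈0.1774)
After 9 (propagate distance d=47 (to screen)): x=-6903803/1463000 (≈-4.7189) theta=259481/1463000 (≈0.1774)
Rounded to 4 decimal places: x = -4.7189

Answer: -4.7189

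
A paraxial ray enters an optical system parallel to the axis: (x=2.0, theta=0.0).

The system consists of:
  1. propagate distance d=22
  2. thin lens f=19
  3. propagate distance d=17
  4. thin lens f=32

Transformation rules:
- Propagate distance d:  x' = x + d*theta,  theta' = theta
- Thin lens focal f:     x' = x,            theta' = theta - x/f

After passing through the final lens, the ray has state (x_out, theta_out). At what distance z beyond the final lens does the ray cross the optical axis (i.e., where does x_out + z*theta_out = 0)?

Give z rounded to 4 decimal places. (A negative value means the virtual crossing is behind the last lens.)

Answer: 1.8824

Derivation:
Initial: x=2.0000 theta=0.0000
After 1 (propagate distance d=22): x=2.0000 theta=0.0000
After 2 (thin lens f=19): x=2.0000 theta=-2/19 (≈-0.1053)
After 3 (propagate distance d=17): x=4/19 (≈0.2105) theta=-2/19 (≈-0.1053)
After 4 (thin lens f=32): x=4/19 (≈0.2105) theta=-17/152 (≈-0.1118)
z_focus = -x_out/theta_out = -(4/19)/(-17/152) = 32/17 ≈ 1.8824
Rounded to 4 decimal places: z = 1.8824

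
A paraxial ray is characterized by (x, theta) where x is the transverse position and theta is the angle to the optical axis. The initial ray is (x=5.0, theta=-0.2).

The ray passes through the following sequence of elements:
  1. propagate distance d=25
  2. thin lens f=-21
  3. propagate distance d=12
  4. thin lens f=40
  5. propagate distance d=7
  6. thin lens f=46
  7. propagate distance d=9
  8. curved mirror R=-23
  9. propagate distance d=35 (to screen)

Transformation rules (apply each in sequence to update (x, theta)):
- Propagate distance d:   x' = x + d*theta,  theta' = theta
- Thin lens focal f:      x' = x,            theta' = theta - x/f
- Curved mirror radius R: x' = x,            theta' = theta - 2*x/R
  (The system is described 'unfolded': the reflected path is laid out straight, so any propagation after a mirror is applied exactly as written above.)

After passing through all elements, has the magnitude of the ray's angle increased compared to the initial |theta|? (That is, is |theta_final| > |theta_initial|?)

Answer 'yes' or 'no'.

Initial: x=5.0000 theta=-0.2000
After 1 (propagate distance d=25): x=0.0000 theta=-0.2000
After 2 (thin lens f=-21): x=0.0000 theta=-0.2000
After 3 (propagate distance d=12): x=-2.4000 theta=-0.2000
After 4 (thin lens f=40): x=-2.4000 theta=-0.1400
After 5 (propagate distance d=7): x=-3.3800 theta=-0.1400
After 6 (thin lens f=46): x=-3.3800 theta=-153/2300 (≈-0.0665)
After 7 (propagate distance d=9): x=-9151/2300 (≈-3.9787) theta=-153/2300 (≈-0.0665)
After 8 (curved mirror R=-23): x=-9151/2300 (≈-3.9787) theta=-21821/52900 (≈-0.4125)
After 9 (propagate distance d=35 (to screen)): x=-243552/13225 (≈-18.4160) theta=-21821/52900 (≈-0.4125)
|theta_initial|=0.2000 |theta_final|=21821/52900 (≈0.4125) -> increased

Answer: yes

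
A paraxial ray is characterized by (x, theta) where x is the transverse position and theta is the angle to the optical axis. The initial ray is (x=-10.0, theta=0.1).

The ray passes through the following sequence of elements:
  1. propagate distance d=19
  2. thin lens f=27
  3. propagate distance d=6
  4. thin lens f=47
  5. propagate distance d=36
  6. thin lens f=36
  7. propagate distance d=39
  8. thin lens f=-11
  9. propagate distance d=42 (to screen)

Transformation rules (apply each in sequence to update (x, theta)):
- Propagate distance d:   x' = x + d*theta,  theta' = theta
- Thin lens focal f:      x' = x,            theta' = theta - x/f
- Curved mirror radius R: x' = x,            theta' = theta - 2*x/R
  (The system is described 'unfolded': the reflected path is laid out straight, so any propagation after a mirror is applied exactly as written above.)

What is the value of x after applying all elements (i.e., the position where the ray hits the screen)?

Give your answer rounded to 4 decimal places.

Initial: x=-10.0000 theta=0.1000
After 1 (propagate distance d=19): x=-8.1000 theta=0.1000
After 2 (thin lens f=27): x=-8.1000 theta=0.4000
After 3 (propagate distance d=6): x=-5.7000 theta=0.4000
After 4 (thin lens f=47): x=-5.7000 theta=49/94 (≈0.5213)
After 5 (propagate distance d=36): x=6141/470 (≈13.0660) theta=49/94 (≈0.5213)
After 6 (thin lens f=36): x=6141/470 (≈13.0660) theta=19/120 (≈0.1583)
After 7 (propagate distance d=39): x=36173/1880 (≈19.2410) theta=19/120 (≈0.1583)
After 8 (thin lens f=-11): x=36173/1880 (≈19.2410) theta=59171/31020 (≈1.9075)
After 9 (propagate distance d=42 (to screen)): x=2054691/20680 (≈99.3564) theta=59171/31020 (≈1.9075)
Rounded to 4 decimal places: x = 99.3564

Answer: 99.3564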